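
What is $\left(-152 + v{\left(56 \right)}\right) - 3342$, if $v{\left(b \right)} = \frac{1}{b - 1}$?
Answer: $- \frac{192169}{55} \approx -3494.0$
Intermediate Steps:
$v{\left(b \right)} = \frac{1}{-1 + b}$
$\left(-152 + v{\left(56 \right)}\right) - 3342 = \left(-152 + \frac{1}{-1 + 56}\right) - 3342 = \left(-152 + \frac{1}{55}\right) - 3342 = - \frac{8359}{55} - 3342 = - \frac{192169}{55}$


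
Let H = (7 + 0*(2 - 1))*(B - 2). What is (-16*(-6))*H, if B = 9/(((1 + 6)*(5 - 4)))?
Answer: -480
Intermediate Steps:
B = 9/7 (B = 9/((7*1)) = 9/7 ≈ 1.2857)
H = -5 (H = (7 + 0*(2 - 1))*(9/7 - 2) = (7 + 0*1)*(-5/7) = (7 + 0)*(-5/7) = 7*(-5/7) = -5)
(-16*(-6))*H = -16*(-6)*(-5) = 96*(-5) = -480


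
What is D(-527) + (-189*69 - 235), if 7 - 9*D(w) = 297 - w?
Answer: -120301/9 ≈ -13367.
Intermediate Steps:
D(w) = -290/9 + w/9 (D(w) = 7/9 - (297 - w)/9 = 7/9 + (-33 + w/9) = -290/9 + w/9)
D(-527) + (-189*69 - 235) = (-290/9 + (⅑)*(-527)) + (-189*69 - 235) = (-290/9 - 527/9) + (-13041 - 235) = -817/9 - 13276 = -120301/9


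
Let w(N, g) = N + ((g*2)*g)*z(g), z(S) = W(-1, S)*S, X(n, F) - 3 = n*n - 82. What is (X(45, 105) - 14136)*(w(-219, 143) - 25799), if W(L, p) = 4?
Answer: -284851507220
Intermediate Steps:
X(n, F) = -79 + n² (X(n, F) = 3 + (n*n - 82) = 3 + (n² - 82) = 3 + (-82 + n²) = -79 + n²)
z(S) = 4*S
w(N, g) = N + 8*g³ (w(N, g) = N + ((g*2)*g)*(4*g) = N + ((2*g)*g)*(4*g) = N + (2*g²)*(4*g) = N + 8*g³)
(X(45, 105) - 14136)*(w(-219, 143) - 25799) = ((-79 + 45²) - 14136)*((-219 + 8*143³) - 25799) = ((-79 + 2025) - 14136)*((-219 + 8*2924207) - 25799) = (1946 - 14136)*((-219 + 23393656) - 25799) = -12190*(23393437 - 25799) = -12190*23367638 = -284851507220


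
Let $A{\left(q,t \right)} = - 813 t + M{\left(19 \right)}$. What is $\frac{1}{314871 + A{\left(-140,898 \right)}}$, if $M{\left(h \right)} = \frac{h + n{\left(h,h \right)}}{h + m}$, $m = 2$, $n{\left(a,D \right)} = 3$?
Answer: $- \frac{21}{8719241} \approx -2.4085 \cdot 10^{-6}$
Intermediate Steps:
$M{\left(h \right)} = \frac{3 + h}{2 + h}$ ($M{\left(h \right)} = \frac{h + 3}{h + 2} = \frac{3 + h}{2 + h}$)
$A{\left(q,t \right)} = \frac{22}{21} - 813 t$ ($A{\left(q,t \right)} = - 813 t + \frac{3 + 19}{2 + 19} = - 813 t + \frac{1}{21} \cdot 22 = - 813 t + \frac{22}{21} = \frac{22}{21} - 813 t$)
$\frac{1}{314871 + A{\left(-140,898 \right)}} = \frac{1}{314871 + \left(\frac{22}{21} - 730074\right)} = \frac{1}{314871 - \frac{15331532}{21}} = \frac{1}{- \frac{8719241}{21}} = - \frac{21}{8719241}$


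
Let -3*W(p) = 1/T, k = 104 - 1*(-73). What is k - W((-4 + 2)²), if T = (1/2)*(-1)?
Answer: 529/3 ≈ 176.33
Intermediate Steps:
T = -½ (T = (1*(½))*(-1) = (½)*(-1) = -½ ≈ -0.50000)
k = 177 (k = 104 + 73 = 177)
W(p) = ⅔ (W(p) = -1/(3*(-½)) = -⅓*(-2) = ⅔)
k - W((-4 + 2)²) = 177 - 1*⅔ = 177 - ⅔ = 529/3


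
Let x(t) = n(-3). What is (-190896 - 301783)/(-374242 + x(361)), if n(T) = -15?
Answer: 492679/374257 ≈ 1.3164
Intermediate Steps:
x(t) = -15
(-190896 - 301783)/(-374242 + x(361)) = (-190896 - 301783)/(-374242 - 15) = -492679/(-374257) = -492679*(-1/374257) = 492679/374257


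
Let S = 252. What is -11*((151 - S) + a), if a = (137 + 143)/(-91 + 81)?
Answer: 1419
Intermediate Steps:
a = -28 (a = 280/(-10) = 280*(-⅒) = -28)
-11*((151 - S) + a) = -11*((151 - 1*252) - 28) = -11*((151 - 252) - 28) = -11*(-101 - 28) = -11*(-129) = 1419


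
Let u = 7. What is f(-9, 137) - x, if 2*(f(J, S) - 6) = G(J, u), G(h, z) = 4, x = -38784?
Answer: 38792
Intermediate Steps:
f(J, S) = 8 (f(J, S) = 6 + (½)*4 = 6 + 2 = 8)
f(-9, 137) - x = 8 - 1*(-38784) = 8 + 38784 = 38792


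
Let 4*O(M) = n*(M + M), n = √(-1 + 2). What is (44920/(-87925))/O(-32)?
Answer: 1123/35170 ≈ 0.031931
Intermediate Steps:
n = 1 (n = √1 = 1)
O(M) = M/2 (O(M) = (1*(M + M))/4 = (1*(2*M))/4 = (2*M)/4 = M/2)
(44920/(-87925))/O(-32) = (44920/(-87925))/(((½)*(-32))) = (44920*(-1/87925))/(-16) = -8984/17585*(-1/16) = 1123/35170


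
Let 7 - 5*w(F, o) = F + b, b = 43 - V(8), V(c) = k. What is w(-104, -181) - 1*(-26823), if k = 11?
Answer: 134194/5 ≈ 26839.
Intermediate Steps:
V(c) = 11
b = 32 (b = 43 - 1*11 = 43 - 11 = 32)
w(F, o) = -5 - F/5 (w(F, o) = 7/5 - (F + 32)/5 = 7/5 - (32 + F)/5 = 7/5 + (-32/5 - F/5) = -5 - F/5)
w(-104, -181) - 1*(-26823) = (-5 - 1/5*(-104)) - 1*(-26823) = (-5 + 104/5) + 26823 = 79/5 + 26823 = 134194/5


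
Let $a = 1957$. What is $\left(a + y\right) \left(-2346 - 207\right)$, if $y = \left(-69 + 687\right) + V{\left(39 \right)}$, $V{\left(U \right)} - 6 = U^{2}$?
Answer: $-10472406$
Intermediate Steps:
$V{\left(U \right)} = 6 + U^{2}$
$y = 2145$ ($y = \left(-69 + 687\right) + \left(6 + 39^{2}\right) = 618 + \left(6 + 1521\right) = 618 + 1527 = 2145$)
$\left(a + y\right) \left(-2346 - 207\right) = \left(1957 + 2145\right) \left(-2346 - 207\right) = 4102 \left(-2553\right) = -10472406$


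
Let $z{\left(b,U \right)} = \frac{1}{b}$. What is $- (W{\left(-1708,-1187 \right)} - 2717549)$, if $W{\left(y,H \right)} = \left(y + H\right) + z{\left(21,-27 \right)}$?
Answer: $\frac{57129323}{21} \approx 2.7204 \cdot 10^{6}$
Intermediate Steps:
$W{\left(y,H \right)} = \frac{1}{21} + H + y$ ($W{\left(y,H \right)} = \left(y + H\right) + \frac{1}{21} = \left(H + y\right) + \frac{1}{21} = \frac{1}{21} + H + y$)
$- (W{\left(-1708,-1187 \right)} - 2717549) = - (\left(\frac{1}{21} - 1187 - 1708\right) - 2717549) = - (- \frac{60794}{21} - 2717549) = \left(-1\right) \left(- \frac{57129323}{21}\right) = \frac{57129323}{21}$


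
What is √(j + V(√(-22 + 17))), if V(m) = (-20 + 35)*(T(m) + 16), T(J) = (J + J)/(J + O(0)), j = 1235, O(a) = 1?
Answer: √5*√((295 + 301*I*√5)/(1 + I*√5)) ≈ 38.73 + 0.14434*I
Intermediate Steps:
T(J) = 2*J/(1 + J) (T(J) = (J + J)/(J + 1) = (2*J)/(1 + J) = 2*J/(1 + J))
V(m) = 240 + 30*m/(1 + m) (V(m) = (-20 + 35)*(2*m/(1 + m) + 16) = 15*(16 + 2*m/(1 + m)) = 240 + 30*m/(1 + m))
√(j + V(√(-22 + 17))) = √(1235 + 30*(8 + 9*√(-22 + 17))/(1 + √(-22 + 17))) = √(1235 + 30*(8 + 9*√(-5))/(1 + √(-5))) = √(1235 + 30*(8 + 9*(I*√5))/(1 + I*√5)) = √(1235 + 30*(8 + 9*I*√5)/(1 + I*√5))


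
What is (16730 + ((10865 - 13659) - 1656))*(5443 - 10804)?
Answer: -65833080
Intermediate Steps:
(16730 + ((10865 - 13659) - 1656))*(5443 - 10804) = (16730 + (-2794 - 1656))*(-5361) = (16730 - 4450)*(-5361) = 12280*(-5361) = -65833080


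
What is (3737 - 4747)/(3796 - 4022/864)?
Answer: -436320/1637861 ≈ -0.26640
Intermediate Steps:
(3737 - 4747)/(3796 - 4022/864) = -1010/(3796 - 4022*1/864) = -1010/(3796 - 2011/432) = -1010/1637861/432 = -1010*432/1637861 = -436320/1637861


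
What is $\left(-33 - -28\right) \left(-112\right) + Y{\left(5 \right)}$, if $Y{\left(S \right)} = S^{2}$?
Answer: $585$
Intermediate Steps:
$\left(-33 - -28\right) \left(-112\right) + Y{\left(5 \right)} = \left(-33 - -28\right) \left(-112\right) + 5^{2} = \left(-33 + 28\right) \left(-112\right) + 25 = \left(-5\right) \left(-112\right) + 25 = 560 + 25 = 585$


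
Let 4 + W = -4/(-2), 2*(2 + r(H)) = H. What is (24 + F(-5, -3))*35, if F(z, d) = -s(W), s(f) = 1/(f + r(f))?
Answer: 847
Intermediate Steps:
r(H) = -2 + H/2
W = -2 (W = -4 - 4/(-2) = -4 - 4*(-½) = -4 + 2 = -2)
s(f) = 1/(-2 + 3*f/2) (s(f) = 1/(f + (-2 + f/2)) = 1/(-2 + 3*f/2))
F(z, d) = ⅕ (F(z, d) = -2/(-4 + 3*(-2)) = -2/(-4 - 6) = -2/(-10) = -2*(-1)/10 = -1*(-⅕) = ⅕)
(24 + F(-5, -3))*35 = (24 + ⅕)*35 = (121/5)*35 = 847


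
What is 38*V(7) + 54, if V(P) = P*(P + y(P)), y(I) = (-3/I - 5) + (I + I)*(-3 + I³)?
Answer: 1266632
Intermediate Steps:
y(I) = -5 - 3/I + 2*I*(-3 + I³) (y(I) = (-5 - 3/I) + (2*I)*(-3 + I³) = (-5 - 3/I) + 2*I*(-3 + I³) = -5 - 3/I + 2*I*(-3 + I³))
V(P) = P*(-5 - 5*P - 3/P + 2*P⁴) (V(P) = P*(P + (-5 - 6*P - 3/P + 2*P⁴)) = P*(-5 - 5*P - 3/P + 2*P⁴))
38*V(7) + 54 = 38*(-3 - 1*7*(5 - 2*7⁴ + 5*7)) + 54 = 38*(-3 - 1*7*(5 - 2*2401 + 35)) + 54 = 38*(-3 - 1*7*(5 - 4802 + 35)) + 54 = 38*(-3 - 1*7*(-4762)) + 54 = 38*(-3 + 33334) + 54 = 38*33331 + 54 = 1266578 + 54 = 1266632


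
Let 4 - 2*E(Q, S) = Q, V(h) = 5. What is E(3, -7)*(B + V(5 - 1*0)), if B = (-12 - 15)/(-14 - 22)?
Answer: 23/8 ≈ 2.8750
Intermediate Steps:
E(Q, S) = 2 - Q/2
B = 3/4 (B = -27/(-36) = -27*(-1/36) = 3/4 ≈ 0.75000)
E(3, -7)*(B + V(5 - 1*0)) = (2 - 1/2*3)*(3/4 + 5) = (2 - 3/2)*(23/4) = (1/2)*(23/4) = 23/8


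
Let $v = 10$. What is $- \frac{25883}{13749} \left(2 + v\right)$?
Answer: $- \frac{103532}{4583} \approx -22.59$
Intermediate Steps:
$- \frac{25883}{13749} \left(2 + v\right) = - \frac{25883}{13749} \left(2 + 10\right) = \left(-25883\right) \frac{1}{13749} \cdot 12 = \left(- \frac{25883}{13749}\right) 12 = - \frac{103532}{4583}$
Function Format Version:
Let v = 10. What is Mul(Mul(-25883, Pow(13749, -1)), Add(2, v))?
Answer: Rational(-103532, 4583) ≈ -22.590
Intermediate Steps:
Mul(Mul(-25883, Pow(13749, -1)), Add(2, v)) = Mul(Mul(-25883, Pow(13749, -1)), Add(2, 10)) = Mul(Mul(-25883, Rational(1, 13749)), 12) = Mul(Rational(-25883, 13749), 12) = Rational(-103532, 4583)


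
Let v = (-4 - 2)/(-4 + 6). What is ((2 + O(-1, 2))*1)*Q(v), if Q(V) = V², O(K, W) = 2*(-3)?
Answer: -36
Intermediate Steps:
O(K, W) = -6
v = -3 (v = -6/2 = -6*½ = -3)
((2 + O(-1, 2))*1)*Q(v) = ((2 - 6)*1)*(-3)² = -4*1*9 = -4*9 = -36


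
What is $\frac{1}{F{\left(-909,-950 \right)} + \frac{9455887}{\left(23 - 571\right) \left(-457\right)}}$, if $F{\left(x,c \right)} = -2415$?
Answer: $- \frac{250436}{595347053} \approx -0.00042066$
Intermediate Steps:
$\frac{1}{F{\left(-909,-950 \right)} + \frac{9455887}{\left(23 - 571\right) \left(-457\right)}} = \frac{1}{-2415 + \frac{9455887}{\left(23 - 571\right) \left(-457\right)}} = \frac{1}{-2415 + \frac{9455887}{\left(-548\right) \left(-457\right)}} = \frac{1}{-2415 + \frac{9455887}{250436}} = \frac{1}{- \frac{595347053}{250436}} = - \frac{250436}{595347053}$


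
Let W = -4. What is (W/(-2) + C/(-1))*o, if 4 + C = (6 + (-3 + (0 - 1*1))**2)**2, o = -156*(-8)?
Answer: -596544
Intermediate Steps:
o = 1248
C = 480 (C = -4 + (6 + (-3 + (0 - 1*1))**2)**2 = -4 + (6 + (-3 + (0 - 1))**2)**2 = -4 + (6 + (-3 - 1)**2)**2 = -4 + (6 + (-4)**2)**2 = -4 + (6 + 16)**2 = -4 + 22**2 = -4 + 484 = 480)
(W/(-2) + C/(-1))*o = (-4/(-2) + 480/(-1))*1248 = (-4*(-1/2) + 480*(-1))*1248 = (2 - 480)*1248 = -478*1248 = -596544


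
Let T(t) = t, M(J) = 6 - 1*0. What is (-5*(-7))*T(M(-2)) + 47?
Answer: 257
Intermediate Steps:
M(J) = 6 (M(J) = 6 + 0 = 6)
(-5*(-7))*T(M(-2)) + 47 = -5*(-7)*6 + 47 = 35*6 + 47 = 210 + 47 = 257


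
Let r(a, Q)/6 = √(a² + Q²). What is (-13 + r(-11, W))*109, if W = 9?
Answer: -1417 + 654*√202 ≈ 7878.1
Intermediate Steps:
r(a, Q) = 6*√(Q² + a²) (r(a, Q) = 6*√(a² + Q²) = 6*√(Q² + a²))
(-13 + r(-11, W))*109 = (-13 + 6*√(9² + (-11)²))*109 = (-13 + 6*√(81 + 121))*109 = (-13 + 6*√202)*109 = -1417 + 654*√202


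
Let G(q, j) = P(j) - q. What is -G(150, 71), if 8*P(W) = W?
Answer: 1129/8 ≈ 141.13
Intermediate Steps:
P(W) = W/8
G(q, j) = -q + j/8 (G(q, j) = j/8 - q = -q + j/8)
-G(150, 71) = -(-1*150 + (1/8)*71) = -(-150 + 71/8) = -1*(-1129/8) = 1129/8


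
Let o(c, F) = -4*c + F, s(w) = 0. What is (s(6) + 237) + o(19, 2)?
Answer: 163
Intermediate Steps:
o(c, F) = F - 4*c
(s(6) + 237) + o(19, 2) = (0 + 237) + (2 - 4*19) = 237 + (2 - 76) = 237 - 74 = 163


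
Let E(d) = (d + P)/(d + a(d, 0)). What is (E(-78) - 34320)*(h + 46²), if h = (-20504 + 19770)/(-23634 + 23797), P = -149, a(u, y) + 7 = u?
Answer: -1925286296342/26569 ≈ -7.2464e+7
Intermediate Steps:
a(u, y) = -7 + u
E(d) = (-149 + d)/(-7 + 2*d) (E(d) = (d - 149)/(d + (-7 + d)) = (-149 + d)/(-7 + 2*d))
h = -734/163 ≈ -4.5031
(E(-78) - 34320)*(h + 46²) = ((-149 - 78)/(-7 + 2*(-78)) - 34320)*(-734/163 + 46²) = (-227/(-7 - 156) - 34320)*(-734/163 + 2116) = (-227/(-163) - 34320)*(344174/163) = (-1/163*(-227) - 34320)*(344174/163) = (227/163 - 34320)*(344174/163) = -5593933/163*344174/163 = -1925286296342/26569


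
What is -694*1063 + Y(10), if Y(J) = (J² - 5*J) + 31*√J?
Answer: -737672 + 31*√10 ≈ -7.3757e+5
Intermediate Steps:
Y(J) = J² - 5*J + 31*√J
-694*1063 + Y(10) = -694*1063 + (10² - 5*10 + 31*√10) = -737722 + (100 - 50 + 31*√10) = -737722 + (50 + 31*√10) = -737672 + 31*√10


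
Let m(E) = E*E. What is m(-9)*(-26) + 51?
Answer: -2055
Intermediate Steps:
m(E) = E²
m(-9)*(-26) + 51 = (-9)²*(-26) + 51 = 81*(-26) + 51 = -2106 + 51 = -2055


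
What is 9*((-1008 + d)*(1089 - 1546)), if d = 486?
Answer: 2146986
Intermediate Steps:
9*((-1008 + d)*(1089 - 1546)) = 9*((-1008 + 486)*(1089 - 1546)) = 9*(-522*(-457)) = 9*238554 = 2146986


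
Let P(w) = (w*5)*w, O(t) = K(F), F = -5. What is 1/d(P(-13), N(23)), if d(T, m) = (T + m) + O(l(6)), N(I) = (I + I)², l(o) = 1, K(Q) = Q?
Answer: 1/2956 ≈ 0.00033830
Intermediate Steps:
O(t) = -5
P(w) = 5*w² (P(w) = (5*w)*w = 5*w²)
N(I) = 4*I² (N(I) = (2*I)² = 4*I²)
d(T, m) = -5 + T + m (d(T, m) = (T + m) - 5 = -5 + T + m)
1/d(P(-13), N(23)) = 1/(-5 + 5*(-13)² + 4*23²) = 1/(-5 + 5*169 + 4*529) = 1/(-5 + 845 + 2116) = 1/2956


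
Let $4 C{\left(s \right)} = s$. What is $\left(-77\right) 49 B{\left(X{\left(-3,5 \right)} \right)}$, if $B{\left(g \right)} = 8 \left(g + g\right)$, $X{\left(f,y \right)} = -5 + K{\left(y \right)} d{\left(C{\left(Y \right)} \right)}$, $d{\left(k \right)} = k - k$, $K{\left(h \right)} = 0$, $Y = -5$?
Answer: $301840$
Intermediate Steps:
$C{\left(s \right)} = \frac{s}{4}$
$d{\left(k \right)} = 0$
$X{\left(f,y \right)} = -5$ ($X{\left(f,y \right)} = -5 + 0 \cdot 0 = -5 + 0 = -5$)
$B{\left(g \right)} = 16 g$ ($B{\left(g \right)} = 8 \cdot 2 g = 16 g$)
$\left(-77\right) 49 B{\left(X{\left(-3,5 \right)} \right)} = \left(-77\right) 49 \cdot 16 \left(-5\right) = \left(-3773\right) \left(-80\right) = 301840$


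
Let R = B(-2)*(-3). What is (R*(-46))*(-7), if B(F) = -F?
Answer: -1932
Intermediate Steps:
R = -6 (R = -1*(-2)*(-3) = 2*(-3) = -6)
(R*(-46))*(-7) = -6*(-46)*(-7) = 276*(-7) = -1932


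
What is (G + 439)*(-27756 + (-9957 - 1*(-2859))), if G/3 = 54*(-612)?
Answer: 3440264070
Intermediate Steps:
G = -99144 (G = 3*(54*(-612)) = 3*(-33048) = -99144)
(G + 439)*(-27756 + (-9957 - 1*(-2859))) = (-99144 + 439)*(-27756 + (-9957 - 1*(-2859))) = -98705*(-27756 + (-9957 + 2859)) = -98705*(-27756 - 7098) = -98705*(-34854) = 3440264070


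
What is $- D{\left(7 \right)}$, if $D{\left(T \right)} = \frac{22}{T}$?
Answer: $- \frac{22}{7} \approx -3.1429$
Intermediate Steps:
$- D{\left(7 \right)} = - \frac{22}{7}$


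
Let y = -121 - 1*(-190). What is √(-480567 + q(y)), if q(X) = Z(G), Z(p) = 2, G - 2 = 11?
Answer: I*√480565 ≈ 693.23*I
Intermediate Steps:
G = 13 (G = 2 + 11 = 13)
y = 69 (y = -121 + 190 = 69)
q(X) = 2
√(-480567 + q(y)) = √(-480567 + 2) = √(-480565) = I*√480565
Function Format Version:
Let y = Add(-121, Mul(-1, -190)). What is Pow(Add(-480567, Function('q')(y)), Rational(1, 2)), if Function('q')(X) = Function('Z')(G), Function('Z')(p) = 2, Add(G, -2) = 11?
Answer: Mul(I, Pow(480565, Rational(1, 2))) ≈ Mul(693.23, I)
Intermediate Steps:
G = 13 (G = Add(2, 11) = 13)
y = 69 (y = Add(-121, 190) = 69)
Function('q')(X) = 2
Pow(Add(-480567, Function('q')(y)), Rational(1, 2)) = Pow(Add(-480567, 2), Rational(1, 2)) = Pow(-480565, Rational(1, 2)) = Mul(I, Pow(480565, Rational(1, 2)))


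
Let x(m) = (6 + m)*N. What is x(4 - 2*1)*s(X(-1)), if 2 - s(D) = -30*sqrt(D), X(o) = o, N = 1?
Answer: 16 + 240*I ≈ 16.0 + 240.0*I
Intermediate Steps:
s(D) = 2 + 30*sqrt(D) (s(D) = 2 - (-30)*sqrt(D) = 2 + 30*sqrt(D))
x(m) = 6 + m (x(m) = (6 + m)*1 = 6 + m)
x(4 - 2*1)*s(X(-1)) = (6 + (4 - 2*1))*(2 + 30*sqrt(-1)) = (6 + (4 - 2))*(2 + 30*I) = (6 + 2)*(2 + 30*I) = 8*(2 + 30*I) = 16 + 240*I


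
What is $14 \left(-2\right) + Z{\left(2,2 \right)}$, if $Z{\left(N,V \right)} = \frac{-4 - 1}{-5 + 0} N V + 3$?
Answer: $-21$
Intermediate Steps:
$Z{\left(N,V \right)} = 3 + N V$ ($Z{\left(N,V \right)} = - \frac{5}{-5} N V + 3 = \left(-5\right) \left(- \frac{1}{5}\right) N V + 3 = 1 N V + 3 = N V + 3 = 3 + N V$)
$14 \left(-2\right) + Z{\left(2,2 \right)} = 14 \left(-2\right) + \left(3 + 2 \cdot 2\right) = -28 + \left(3 + 4\right) = -28 + 7 = -21$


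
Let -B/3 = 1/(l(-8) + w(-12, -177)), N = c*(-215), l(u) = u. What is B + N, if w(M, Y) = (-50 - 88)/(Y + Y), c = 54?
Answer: -5212713/449 ≈ -11610.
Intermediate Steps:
w(M, Y) = -69/Y (w(M, Y) = -138*1/(2*Y) = -69/Y)
N = -11610 (N = 54*(-215) = -11610)
B = 177/449 (B = -3/(-8 - 69/(-177)) = -3/(-8 - 69*(-1/177)) = -3/(-8 + 23/59) = -3/(-449/59) = -3*(-59/449) = 177/449 ≈ 0.39421)
B + N = 177/449 - 11610 = -5212713/449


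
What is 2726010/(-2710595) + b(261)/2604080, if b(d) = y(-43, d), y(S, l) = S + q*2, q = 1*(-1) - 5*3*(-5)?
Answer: -283938540333/282344249104 ≈ -1.0056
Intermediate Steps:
q = 74 (q = -1 - 15*(-5) = -1 - 1*(-75) = -1 + 75 = 74)
y(S, l) = 148 + S (y(S, l) = S + 74*2 = S + 148 = 148 + S)
b(d) = 105 (b(d) = 148 - 43 = 105)
2726010/(-2710595) + b(261)/2604080 = 2726010/(-2710595) + 105/2604080 = 2726010*(-1/2710595) + 105*(1/2604080) = -545202/542119 + 21/520816 = -283938540333/282344249104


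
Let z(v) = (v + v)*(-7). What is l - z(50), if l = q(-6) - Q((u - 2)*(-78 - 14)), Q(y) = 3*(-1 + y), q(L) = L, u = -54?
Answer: -14759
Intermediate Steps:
z(v) = -14*v (z(v) = (2*v)*(-7) = -14*v)
Q(y) = -3 + 3*y
l = -15459 (l = -6 - (-3 + 3*((-54 - 2)*(-78 - 14))) = -6 - (-3 + 3*(-56*(-92))) = -6 - (-3 + 3*5152) = -6 - (-3 + 15456) = -6 - 1*15453 = -6 - 15453 = -15459)
l - z(50) = -15459 - (-14)*50 = -15459 - 1*(-700) = -15459 + 700 = -14759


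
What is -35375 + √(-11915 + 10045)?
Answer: -35375 + I*√1870 ≈ -35375.0 + 43.243*I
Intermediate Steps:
-35375 + √(-11915 + 10045) = -35375 + √(-1870) = -35375 + I*√1870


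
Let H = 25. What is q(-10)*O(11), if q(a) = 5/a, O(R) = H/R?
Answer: -25/22 ≈ -1.1364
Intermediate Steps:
O(R) = 25/R
q(-10)*O(11) = (5/(-10))*(25/11) = (5*(-⅒))*(25*(1/11)) = -½*25/11 = -25/22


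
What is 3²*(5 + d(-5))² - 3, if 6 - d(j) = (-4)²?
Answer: 222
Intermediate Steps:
d(j) = -10 (d(j) = 6 - 1*(-4)² = 6 - 1*16 = 6 - 16 = -10)
3²*(5 + d(-5))² - 3 = 3²*(5 - 10)² - 3 = 9*(-5)² - 3 = 9*25 - 3 = 225 - 3 = 222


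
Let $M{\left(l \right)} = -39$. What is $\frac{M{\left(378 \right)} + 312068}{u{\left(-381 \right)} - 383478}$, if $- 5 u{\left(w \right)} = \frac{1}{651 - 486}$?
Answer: $- \frac{257423925}{316369351} \approx -0.81368$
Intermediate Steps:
$u{\left(w \right)} = - \frac{1}{825}$ ($u{\left(w \right)} = - \frac{1}{5 \left(651 - 486\right)} = - \frac{1}{5 \cdot 165} = \left(- \frac{1}{5}\right) \frac{1}{165} = - \frac{1}{825}$)
$\frac{M{\left(378 \right)} + 312068}{u{\left(-381 \right)} - 383478} = \frac{-39 + 312068}{- \frac{1}{825} - 383478} = \frac{312029}{- \frac{316369351}{825}} = 312029 \left(- \frac{825}{316369351}\right) = - \frac{257423925}{316369351}$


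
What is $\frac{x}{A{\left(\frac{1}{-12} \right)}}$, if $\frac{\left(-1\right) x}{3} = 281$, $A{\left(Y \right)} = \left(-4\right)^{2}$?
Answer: $- \frac{843}{16} \approx -52.688$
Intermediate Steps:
$A{\left(Y \right)} = 16$
$x = -843$ ($x = \left(-3\right) 281 = -843$)
$\frac{x}{A{\left(\frac{1}{-12} \right)}} = - \frac{843}{16}$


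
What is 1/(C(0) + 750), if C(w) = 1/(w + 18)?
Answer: 18/13501 ≈ 0.0013332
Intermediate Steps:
C(w) = 1/(18 + w)
1/(C(0) + 750) = 1/(1/(18 + 0) + 750) = 1/(1/18 + 750) = 1/(13501/18) = 18/13501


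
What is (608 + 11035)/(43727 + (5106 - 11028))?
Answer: 11643/37805 ≈ 0.30798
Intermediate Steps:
(608 + 11035)/(43727 + (5106 - 11028)) = 11643/(43727 - 5922) = 11643/37805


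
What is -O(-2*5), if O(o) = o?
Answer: 10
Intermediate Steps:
-O(-2*5) = -(-2)*5 = -1*(-10) = 10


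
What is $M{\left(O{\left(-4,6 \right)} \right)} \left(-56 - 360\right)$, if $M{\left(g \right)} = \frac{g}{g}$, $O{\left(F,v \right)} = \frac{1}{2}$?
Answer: $-416$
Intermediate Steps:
$O{\left(F,v \right)} = \frac{1}{2}$
$M{\left(g \right)} = 1$
$M{\left(O{\left(-4,6 \right)} \right)} \left(-56 - 360\right) = 1 \left(-56 - 360\right) = 1 \left(-416\right) = -416$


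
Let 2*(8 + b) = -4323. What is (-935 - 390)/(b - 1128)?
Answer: 530/1319 ≈ 0.40182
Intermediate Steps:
b = -4339/2 (b = -8 + (½)*(-4323) = -8 - 4323/2 = -4339/2 ≈ -2169.5)
(-935 - 390)/(b - 1128) = (-935 - 390)/(-4339/2 - 1128) = -1325/(-6595/2) = -1325*(-2/6595) = 530/1319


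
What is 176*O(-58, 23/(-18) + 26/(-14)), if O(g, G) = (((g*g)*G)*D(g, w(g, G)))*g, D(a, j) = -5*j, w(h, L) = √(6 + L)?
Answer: -322149423200*√14/1323 ≈ -9.1109e+8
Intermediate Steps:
O(g, G) = -5*G*g³*√(6 + G) (O(g, G) = (((g*g)*G)*(-5*√(6 + G)))*g = ((g²*G)*(-5*√(6 + G)))*g = ((G*g²)*(-5*√(6 + G)))*g = (-5*G*g²*√(6 + G))*g = -5*G*g³*√(6 + G))
176*O(-58, 23/(-18) + 26/(-14)) = 176*(-5*(23/(-18) + 26/(-14))*(-58)³*√(6 + (23/(-18) + 26/(-14)))) = 176*(-5*(23*(-1/18) + 26*(-1/14))*(-195112)*√(6 + (23*(-1/18) + 26*(-1/14)))) = 176*(-5*(-23/18 - 13/7)*(-195112)*√(6 + (-23/18 - 13/7))) = 176*(-5*(-395/126)*(-195112)*√(6 - 395/126)) = 176*(-5*(-395/126)*(-195112)*√(361/126)) = 176*(-5*(-395/126)*(-195112)*19*√14/42) = 176*(-1830394450*√14/1323) = -322149423200*√14/1323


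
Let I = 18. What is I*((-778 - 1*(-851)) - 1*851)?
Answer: -14004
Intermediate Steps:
I*((-778 - 1*(-851)) - 1*851) = 18*((-778 - 1*(-851)) - 1*851) = 18*((-778 + 851) - 851) = 18*(73 - 851) = 18*(-778) = -14004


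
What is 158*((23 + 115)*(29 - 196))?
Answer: -3641268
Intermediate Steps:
158*((23 + 115)*(29 - 196)) = 158*(138*(-167)) = 158*(-23046) = -3641268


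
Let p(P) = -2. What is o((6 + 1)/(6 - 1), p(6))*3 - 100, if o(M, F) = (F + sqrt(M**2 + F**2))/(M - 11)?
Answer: -795/8 - sqrt(149)/16 ≈ -100.14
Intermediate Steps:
o(M, F) = (F + sqrt(F**2 + M**2))/(-11 + M)
o((6 + 1)/(6 - 1), p(6))*3 - 100 = ((-2 + sqrt((-2)**2 + ((6 + 1)/(6 - 1))**2))/(-11 + (6 + 1)/(6 - 1)))*3 - 100 = ((-2 + sqrt(4 + (7/5)**2))/(-11 + 7/5))*3 - 100 = ((-2 + sqrt(4 + 49/25))/(-48/5))*3 - 100 = -5*(-2 + sqrt(149/25))/48*3 - 100 = -5*(-2 + sqrt(149)/5)/48*3 - 100 = (5/24 - sqrt(149)/48)*3 - 100 = (5/8 - sqrt(149)/16) - 100 = -795/8 - sqrt(149)/16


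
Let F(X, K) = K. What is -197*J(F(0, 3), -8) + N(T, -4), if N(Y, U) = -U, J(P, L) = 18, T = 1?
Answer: -3542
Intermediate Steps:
-197*J(F(0, 3), -8) + N(T, -4) = -197*18 - 1*(-4) = -3546 + 4 = -3542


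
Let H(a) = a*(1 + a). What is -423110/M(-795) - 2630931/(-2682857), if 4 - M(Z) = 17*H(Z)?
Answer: 14683708439378/14394743139221 ≈ 1.0201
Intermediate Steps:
M(Z) = 4 - 17*Z*(1 + Z)
-423110/M(-795) - 2630931/(-2682857) = -423110/(4 - 17*(-795)*(1 - 795)) - 2630931/(-2682857) = -423110/(4 - 17*(-795)*(-794)) - 2630931*(-1/2682857) = -423110/(4 - 10730910) + 2630931/2682857 = -423110/(-10730906) + 2630931/2682857 = -423110*(-1/10730906) + 2630931/2682857 = 211555/5365453 + 2630931/2682857 = 14683708439378/14394743139221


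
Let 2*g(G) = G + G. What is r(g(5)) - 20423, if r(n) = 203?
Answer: -20220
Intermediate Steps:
g(G) = G (g(G) = (G + G)/2 = (2*G)/2 = G)
r(g(5)) - 20423 = 203 - 20423 = -20220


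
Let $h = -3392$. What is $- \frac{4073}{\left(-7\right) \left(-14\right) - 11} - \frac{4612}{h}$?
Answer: $- \frac{3353593}{73776} \approx -45.456$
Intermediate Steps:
$- \frac{4073}{\left(-7\right) \left(-14\right) - 11} - \frac{4612}{h} = - \frac{4073}{\left(-7\right) \left(-14\right) - 11} - \frac{4612}{-3392} = - \frac{4073}{98 - 11} - - \frac{1153}{848} = - \frac{4073}{87} + \frac{1153}{848} = - \frac{3353593}{73776}$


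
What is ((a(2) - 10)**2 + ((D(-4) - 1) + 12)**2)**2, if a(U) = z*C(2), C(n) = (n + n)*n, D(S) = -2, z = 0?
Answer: 32761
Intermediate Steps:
C(n) = 2*n**2 (C(n) = (2*n)*n = 2*n**2)
a(U) = 0 (a(U) = 0*(2*2**2) = 0*(2*4) = 0*8 = 0)
((a(2) - 10)**2 + ((D(-4) - 1) + 12)**2)**2 = ((0 - 10)**2 + ((-2 - 1) + 12)**2)**2 = ((-10)**2 + (-3 + 12)**2)**2 = (100 + 9**2)**2 = (100 + 81)**2 = 181**2 = 32761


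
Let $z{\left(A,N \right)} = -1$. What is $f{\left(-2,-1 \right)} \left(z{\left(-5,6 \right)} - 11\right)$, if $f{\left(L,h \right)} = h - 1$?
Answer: $24$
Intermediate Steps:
$f{\left(L,h \right)} = -1 + h$
$f{\left(-2,-1 \right)} \left(z{\left(-5,6 \right)} - 11\right) = \left(-1 - 1\right) \left(-1 - 11\right) = \left(-2\right) \left(-12\right) = 24$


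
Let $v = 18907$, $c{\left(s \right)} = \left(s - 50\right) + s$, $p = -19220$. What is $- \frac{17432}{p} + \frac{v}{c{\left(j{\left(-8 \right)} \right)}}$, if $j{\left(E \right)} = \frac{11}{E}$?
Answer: $- \frac{362473002}{1013855} \approx -357.52$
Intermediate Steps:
$c{\left(s \right)} = -50 + 2 s$ ($c{\left(s \right)} = \left(-50 + s\right) + s = -50 + 2 s$)
$- \frac{17432}{p} + \frac{v}{c{\left(j{\left(-8 \right)} \right)}} = - \frac{17432}{-19220} + \frac{18907}{-50 + 2 \frac{11}{-8}} = \left(-17432\right) \left(- \frac{1}{19220}\right) + \frac{18907}{-50 + 2 \cdot 11 \left(- \frac{1}{8}\right)} = \frac{4358}{4805} + \frac{18907}{-50 + 2 \left(- \frac{11}{8}\right)} = \frac{4358}{4805} + \frac{18907}{-50 - \frac{11}{4}} = \frac{4358}{4805} + \frac{18907}{- \frac{211}{4}} = \frac{4358}{4805} + 18907 \left(- \frac{4}{211}\right) = \frac{4358}{4805} - \frac{75628}{211} = - \frac{362473002}{1013855}$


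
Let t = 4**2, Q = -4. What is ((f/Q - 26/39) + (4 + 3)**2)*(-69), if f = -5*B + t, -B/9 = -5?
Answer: -27761/4 ≈ -6940.3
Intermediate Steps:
B = 45 (B = -9*(-5) = 45)
t = 16
f = -209 (f = -5*45 + 16 = -225 + 16 = -209)
((f/Q - 26/39) + (4 + 3)**2)*(-69) = ((-209/(-4) - 26/39) + (4 + 3)**2)*(-69) = ((-209*(-1/4) - 26*1/39) + 7**2)*(-69) = ((209/4 - 2/3) + 49)*(-69) = (619/12 + 49)*(-69) = (1207/12)*(-69) = -27761/4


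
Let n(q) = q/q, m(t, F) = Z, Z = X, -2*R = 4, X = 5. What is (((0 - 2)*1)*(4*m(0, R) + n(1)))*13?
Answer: -546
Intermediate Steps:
R = -2 (R = -½*4 = -2)
Z = 5
m(t, F) = 5
n(q) = 1
(((0 - 2)*1)*(4*m(0, R) + n(1)))*13 = (((0 - 2)*1)*(4*5 + 1))*13 = ((-2*1)*(20 + 1))*13 = -2*21*13 = -42*13 = -546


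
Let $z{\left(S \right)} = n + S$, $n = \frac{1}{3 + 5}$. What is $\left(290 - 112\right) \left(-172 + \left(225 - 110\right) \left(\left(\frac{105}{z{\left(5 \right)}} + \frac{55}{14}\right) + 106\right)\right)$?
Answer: $\frac{757395073}{287} \approx 2.639 \cdot 10^{6}$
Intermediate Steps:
$n = \frac{1}{8} \approx 0.125$
$z{\left(S \right)} = \frac{1}{8} + S$
$\left(290 - 112\right) \left(-172 + \left(225 - 110\right) \left(\left(\frac{105}{z{\left(5 \right)}} + \frac{55}{14}\right) + 106\right)\right) = \left(290 - 112\right) \left(-172 + \left(225 - 110\right) \left(\left(\frac{105}{\frac{1}{8} + 5} + \frac{55}{14}\right) + 106\right)\right) = 178 \left(-172 + 115 \left(\left(\frac{105}{\frac{41}{8}} + 55 \cdot \frac{1}{14}\right) + 106\right)\right) = 178 \left(-172 + 115 \left(\left(105 \cdot \frac{8}{41} + \frac{55}{14}\right) + 106\right)\right) = 178 \left(-172 + 115 \left(\left(\frac{840}{41} + \frac{55}{14}\right) + 106\right)\right) = 178 \left(-172 + 115 \left(\frac{14015}{574} + 106\right)\right) = 178 \left(-172 + 115 \cdot \frac{74859}{574}\right) = 178 \left(-172 + \frac{8608785}{574}\right) = 178 \cdot \frac{8510057}{574} = \frac{757395073}{287}$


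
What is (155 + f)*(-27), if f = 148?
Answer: -8181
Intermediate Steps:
(155 + f)*(-27) = (155 + 148)*(-27) = 303*(-27) = -8181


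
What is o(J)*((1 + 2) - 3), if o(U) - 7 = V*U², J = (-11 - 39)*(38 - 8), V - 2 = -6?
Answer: 0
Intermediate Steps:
V = -4 (V = 2 - 6 = -4)
J = -1500 (J = -50*30 = -1500)
o(U) = 7 - 4*U²
o(J)*((1 + 2) - 3) = (7 - 4*(-1500)²)*((1 + 2) - 3) = (7 - 4*2250000)*(3 - 3) = (7 - 9000000)*0 = -8999993*0 = 0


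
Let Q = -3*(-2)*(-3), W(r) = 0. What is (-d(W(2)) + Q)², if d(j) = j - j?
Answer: 324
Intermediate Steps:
d(j) = 0
Q = -18 (Q = 6*(-3) = -18)
(-d(W(2)) + Q)² = (-1*0 - 18)² = (0 - 18)² = (-18)² = 324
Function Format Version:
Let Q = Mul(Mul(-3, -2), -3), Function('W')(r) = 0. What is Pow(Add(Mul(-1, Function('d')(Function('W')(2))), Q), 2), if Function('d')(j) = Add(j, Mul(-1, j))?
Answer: 324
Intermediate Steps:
Function('d')(j) = 0
Q = -18 (Q = Mul(6, -3) = -18)
Pow(Add(Mul(-1, Function('d')(Function('W')(2))), Q), 2) = Pow(Add(Mul(-1, 0), -18), 2) = Pow(Add(0, -18), 2) = Pow(-18, 2) = 324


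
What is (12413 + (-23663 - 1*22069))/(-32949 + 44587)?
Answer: -3029/1058 ≈ -2.8629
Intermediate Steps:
(12413 + (-23663 - 1*22069))/(-32949 + 44587) = (12413 + (-23663 - 22069))/11638 = (12413 - 45732)*(1/11638) = -33319*1/11638 = -3029/1058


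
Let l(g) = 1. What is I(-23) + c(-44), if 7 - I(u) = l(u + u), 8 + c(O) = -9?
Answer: -11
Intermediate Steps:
c(O) = -17 (c(O) = -8 - 9 = -17)
I(u) = 6 (I(u) = 7 - 1*1 = 7 - 1 = 6)
I(-23) + c(-44) = 6 - 17 = -11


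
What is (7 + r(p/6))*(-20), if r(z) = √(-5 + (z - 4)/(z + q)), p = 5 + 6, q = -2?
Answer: -140 - 40*√2 ≈ -196.57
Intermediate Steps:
p = 11
r(z) = √(-5 + (-4 + z)/(-2 + z)) (r(z) = √(-5 + (z - 4)/(z - 2)) = √(-5 + (-4 + z)/(-2 + z)))
(7 + r(p/6))*(-20) = (7 + √2*√((3 - 22/6)/(-2 + 11/6)))*(-20) = (7 + √2*√((3 - 22/6)/(-2 + 11*(⅙))))*(-20) = (7 + √2*√((3 - 2*11/6)/(-2 + 11/6)))*(-20) = (7 + √2*√((3 - 11/3)/(-⅙)))*(-20) = (7 + √2*√(-6*(-⅔)))*(-20) = (7 + √2*√4)*(-20) = (7 + √2*2)*(-20) = (7 + 2*√2)*(-20) = -140 - 40*√2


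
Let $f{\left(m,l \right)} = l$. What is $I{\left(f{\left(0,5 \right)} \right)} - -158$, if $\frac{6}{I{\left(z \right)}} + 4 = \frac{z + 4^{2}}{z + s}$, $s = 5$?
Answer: $\frac{2942}{19} \approx 154.84$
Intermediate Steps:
$I{\left(z \right)} = \frac{6}{-4 + \frac{16 + z}{5 + z}}$ ($I{\left(z \right)} = \frac{6}{-4 + \frac{z + 4^{2}}{z + 5}} = \frac{6}{-4 + \frac{z + 16}{5 + z}} = \frac{6}{-4 + \frac{16 + z}{5 + z}}$)
$I{\left(f{\left(0,5 \right)} \right)} - -158 = \frac{6 \left(-5 - 5\right)}{4 + 3 \cdot 5} - -158 = \frac{6 \left(-5 - 5\right)}{4 + 15} + 158 = 6 \cdot \frac{1}{19} \left(-10\right) + 158 = - \frac{60}{19} + 158 = \frac{2942}{19}$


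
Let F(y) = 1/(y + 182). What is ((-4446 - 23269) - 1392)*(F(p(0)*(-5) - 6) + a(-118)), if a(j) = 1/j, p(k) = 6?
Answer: 203749/4307 ≈ 47.306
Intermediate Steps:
F(y) = 1/(182 + y)
((-4446 - 23269) - 1392)*(F(p(0)*(-5) - 6) + a(-118)) = ((-4446 - 23269) - 1392)*(1/(182 + (6*(-5) - 6)) + 1/(-118)) = (-27715 - 1392)*(1/(182 + (-30 - 6)) - 1/118) = -29107*(1/(182 - 36) - 1/118) = -29107*(1/146 - 1/118) = -29107*(-7/4307) = 203749/4307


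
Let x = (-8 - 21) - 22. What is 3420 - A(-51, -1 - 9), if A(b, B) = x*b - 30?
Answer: 849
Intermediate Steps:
x = -51 (x = -29 - 22 = -51)
A(b, B) = -30 - 51*b (A(b, B) = -51*b - 30 = -30 - 51*b)
3420 - A(-51, -1 - 9) = 3420 - (-30 - 51*(-51)) = 3420 - (-30 + 2601) = 3420 - 1*2571 = 3420 - 2571 = 849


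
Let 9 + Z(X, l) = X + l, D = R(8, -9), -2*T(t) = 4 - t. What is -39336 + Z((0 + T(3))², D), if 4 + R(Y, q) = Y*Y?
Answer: -157139/4 ≈ -39285.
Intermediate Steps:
T(t) = -2 + t/2 (T(t) = -(4 - t)/2 = -2 + t/2)
R(Y, q) = -4 + Y² (R(Y, q) = -4 + Y*Y = -4 + Y²)
D = 60 (D = -4 + 8² = -4 + 64 = 60)
Z(X, l) = -9 + X + l (Z(X, l) = -9 + (X + l) = -9 + X + l)
-39336 + Z((0 + T(3))², D) = -39336 + (-9 + (0 + (-2 + (½)*3))² + 60) = -39336 + (-9 + (0 + (-2 + 3/2))² + 60) = -39336 + (-9 + (0 - ½)² + 60) = -39336 + (-9 + (-½)² + 60) = -39336 + (-9 + ¼ + 60) = -39336 + 205/4 = -157139/4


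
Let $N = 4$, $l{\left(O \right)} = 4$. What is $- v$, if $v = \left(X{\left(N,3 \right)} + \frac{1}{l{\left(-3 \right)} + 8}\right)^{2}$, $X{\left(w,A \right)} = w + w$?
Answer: $- \frac{9409}{144} \approx -65.34$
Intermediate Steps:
$X{\left(w,A \right)} = 2 w$
$v = \frac{9409}{144}$ ($v = \left(2 \cdot 4 + \frac{1}{4 + 8}\right)^{2} = \left(8 + \frac{1}{12}\right)^{2} = \left(\frac{97}{12}\right)^{2} = \frac{9409}{144} \approx 65.34$)
$- v = \left(-1\right) \frac{9409}{144} = - \frac{9409}{144}$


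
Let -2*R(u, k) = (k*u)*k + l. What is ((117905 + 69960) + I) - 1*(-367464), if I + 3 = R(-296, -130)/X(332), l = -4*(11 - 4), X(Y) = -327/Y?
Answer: -216270482/109 ≈ -1.9841e+6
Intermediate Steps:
l = -28 (l = -4*7 = -28)
R(u, k) = 14 - u*k**2/2 (R(u, k) = -((k*u)*k - 28)/2 = -(u*k**2 - 28)/2 = -(-28 + u*k**2)/2 = 14 - u*k**2/2)
I = -276801343/109 (I = -3 + (14 - 1/2*(-296)*(-130)**2)/((-327/332)) = -3 + (14 - 1/2*(-296)*16900)/((-327*1/332)) = -3 + (14 + 2501200)/(-327/332) = -3 + 2501214*(-332/327) = -3 - 276801016/109 = -276801343/109 ≈ -2.5395e+6)
((117905 + 69960) + I) - 1*(-367464) = ((117905 + 69960) - 276801343/109) - 1*(-367464) = (187865 - 276801343/109) + 367464 = -256324058/109 + 367464 = -216270482/109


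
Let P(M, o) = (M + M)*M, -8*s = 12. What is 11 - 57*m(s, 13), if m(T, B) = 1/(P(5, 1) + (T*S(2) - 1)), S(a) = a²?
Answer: 416/43 ≈ 9.6744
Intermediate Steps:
s = -3/2 (s = -⅛*12 = -3/2 ≈ -1.5000)
P(M, o) = 2*M² (P(M, o) = (2*M)*M = 2*M²)
m(T, B) = 1/(49 + 4*T) (m(T, B) = 1/(2*5² + (T*2² - 1)) = 1/(2*25 + (T*4 - 1)) = 1/(50 + (4*T - 1)) = 1/(50 + (-1 + 4*T)) = 1/(49 + 4*T))
11 - 57*m(s, 13) = 11 - 57/(49 + 4*(-3/2)) = 11 - 57/(49 - 6) = 11 - 57/43 = 416/43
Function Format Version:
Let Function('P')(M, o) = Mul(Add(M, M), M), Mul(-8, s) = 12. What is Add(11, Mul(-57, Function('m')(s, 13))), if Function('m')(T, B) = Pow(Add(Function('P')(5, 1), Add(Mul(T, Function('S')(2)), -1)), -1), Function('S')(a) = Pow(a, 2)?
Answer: Rational(416, 43) ≈ 9.6744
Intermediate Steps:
s = Rational(-3, 2) (s = Mul(Rational(-1, 8), 12) = Rational(-3, 2) ≈ -1.5000)
Function('P')(M, o) = Mul(2, Pow(M, 2)) (Function('P')(M, o) = Mul(Mul(2, M), M) = Mul(2, Pow(M, 2)))
Function('m')(T, B) = Pow(Add(49, Mul(4, T)), -1) (Function('m')(T, B) = Pow(Add(Mul(2, Pow(5, 2)), Add(Mul(T, Pow(2, 2)), -1)), -1) = Pow(Add(Mul(2, 25), Add(Mul(T, 4), -1)), -1) = Pow(Add(50, Add(Mul(4, T), -1)), -1) = Pow(Add(50, Add(-1, Mul(4, T))), -1) = Pow(Add(49, Mul(4, T)), -1))
Add(11, Mul(-57, Function('m')(s, 13))) = Add(11, Mul(-57, Pow(Add(49, Mul(4, Rational(-3, 2))), -1))) = Add(11, Mul(-57, Pow(Add(49, -6), -1))) = Add(11, Mul(-57, Pow(43, -1))) = Add(11, Mul(-57, Rational(1, 43))) = Add(11, Rational(-57, 43)) = Rational(416, 43)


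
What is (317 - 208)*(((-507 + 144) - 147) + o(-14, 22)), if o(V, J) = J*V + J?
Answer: -86764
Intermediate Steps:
o(V, J) = J + J*V
(317 - 208)*(((-507 + 144) - 147) + o(-14, 22)) = (317 - 208)*(((-507 + 144) - 147) + 22*(1 - 14)) = 109*((-363 - 147) + 22*(-13)) = 109*(-510 - 286) = 109*(-796) = -86764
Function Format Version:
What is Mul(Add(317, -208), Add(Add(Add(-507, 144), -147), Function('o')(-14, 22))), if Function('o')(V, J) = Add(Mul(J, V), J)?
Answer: -86764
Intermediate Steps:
Function('o')(V, J) = Add(J, Mul(J, V))
Mul(Add(317, -208), Add(Add(Add(-507, 144), -147), Function('o')(-14, 22))) = Mul(Add(317, -208), Add(Add(Add(-507, 144), -147), Mul(22, Add(1, -14)))) = Mul(109, Add(Add(-363, -147), Mul(22, -13))) = Mul(109, Add(-510, -286)) = Mul(109, -796) = -86764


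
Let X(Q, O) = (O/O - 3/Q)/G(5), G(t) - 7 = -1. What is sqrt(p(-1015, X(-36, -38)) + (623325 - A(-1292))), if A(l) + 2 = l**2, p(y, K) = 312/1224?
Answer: I*sqrt(2720481474)/51 ≈ 1022.7*I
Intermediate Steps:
G(t) = 6 (G(t) = 7 - 1 = 6)
X(Q, O) = 1/6 - 1/(2*Q) (X(Q, O) = (O/O - 3/Q)/6 = (1 - 3/Q)*(1/6) = 1/6 - 1/(2*Q))
p(y, K) = 13/51 (p(y, K) = 312*(1/1224) = 13/51)
A(l) = -2 + l**2
sqrt(p(-1015, X(-36, -38)) + (623325 - A(-1292))) = sqrt(13/51 + (623325 - (-2 + (-1292)**2))) = sqrt(13/51 + (623325 - (-2 + 1669264))) = sqrt(13/51 + (623325 - 1*1669262)) = sqrt(13/51 + (623325 - 1669262)) = sqrt(13/51 - 1045937) = sqrt(-53342774/51) = I*sqrt(2720481474)/51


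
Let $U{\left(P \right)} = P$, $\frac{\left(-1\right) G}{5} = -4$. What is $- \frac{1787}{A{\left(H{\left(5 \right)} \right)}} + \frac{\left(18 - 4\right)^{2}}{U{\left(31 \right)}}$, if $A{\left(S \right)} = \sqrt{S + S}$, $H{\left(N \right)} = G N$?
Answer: $\frac{196}{31} - \frac{1787 \sqrt{2}}{20} \approx -120.04$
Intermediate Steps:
$G = 20$ ($G = \left(-5\right) \left(-4\right) = 20$)
$H{\left(N \right)} = 20 N$
$A{\left(S \right)} = \sqrt{2} \sqrt{S}$ ($A{\left(S \right)} = \sqrt{2 S} = \sqrt{2} \sqrt{S}$)
$- \frac{1787}{A{\left(H{\left(5 \right)} \right)}} + \frac{\left(18 - 4\right)^{2}}{U{\left(31 \right)}} = - \frac{1787}{\sqrt{2} \sqrt{20 \cdot 5}} + \frac{\left(18 - 4\right)^{2}}{31} = - \frac{1787}{\sqrt{2} \sqrt{100}} + 14^{2} \cdot \frac{1}{31} = - \frac{1787}{\sqrt{2} \cdot 10} + 196 \cdot \frac{1}{31} = - \frac{1787}{10 \sqrt{2}} + \frac{196}{31} = - 1787 \frac{\sqrt{2}}{20} + \frac{196}{31} = - \frac{1787 \sqrt{2}}{20} + \frac{196}{31} = \frac{196}{31} - \frac{1787 \sqrt{2}}{20}$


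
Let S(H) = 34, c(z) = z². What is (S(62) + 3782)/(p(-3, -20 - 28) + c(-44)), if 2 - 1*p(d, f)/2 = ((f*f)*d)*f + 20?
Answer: -18/3121 ≈ -0.0057674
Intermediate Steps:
p(d, f) = -36 - 2*d*f³ (p(d, f) = 4 - 2*(((f*f)*d)*f + 20) = 4 - 2*((f²*d)*f + 20) = 4 - 2*((d*f²)*f + 20) = 4 - 2*(d*f³ + 20) = 4 - 2*(20 + d*f³) = 4 + (-40 - 2*d*f³) = -36 - 2*d*f³)
(S(62) + 3782)/(p(-3, -20 - 28) + c(-44)) = (34 + 3782)/((-36 - 2*(-3)*(-20 - 28)³) + (-44)²) = 3816/((-36 - 2*(-3)*(-48)³) + 1936) = 3816/((-36 - 2*(-3)*(-110592)) + 1936) = 3816/((-36 - 663552) + 1936) = 3816/(-663588 + 1936) = 3816/(-661652) = 3816*(-1/661652) = -18/3121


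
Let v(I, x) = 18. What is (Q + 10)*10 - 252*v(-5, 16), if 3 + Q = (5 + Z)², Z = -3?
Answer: -4426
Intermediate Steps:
Q = 1 (Q = -3 + (5 - 3)² = -3 + 2² = -3 + 4 = 1)
(Q + 10)*10 - 252*v(-5, 16) = (1 + 10)*10 - 252*18 = 11*10 - 4536 = 110 - 4536 = -4426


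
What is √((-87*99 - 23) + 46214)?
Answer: √37578 ≈ 193.85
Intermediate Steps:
√((-87*99 - 23) + 46214) = √((-8613 - 23) + 46214) = √(-8636 + 46214) = √37578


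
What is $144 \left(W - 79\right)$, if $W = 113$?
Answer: $4896$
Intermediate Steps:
$144 \left(W - 79\right) = 144 \left(113 - 79\right) = 144 \cdot 34 = 4896$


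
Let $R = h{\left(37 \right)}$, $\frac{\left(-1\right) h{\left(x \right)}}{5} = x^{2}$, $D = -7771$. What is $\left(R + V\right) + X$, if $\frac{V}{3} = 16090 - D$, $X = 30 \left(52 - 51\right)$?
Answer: $64768$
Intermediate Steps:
$h{\left(x \right)} = - 5 x^{2}$
$X = 30$ ($X = 30 \cdot 1 = 30$)
$V = 71583$ ($V = 3 \left(16090 - -7771\right) = 3 \left(16090 + 7771\right) = 3 \cdot 23861 = 71583$)
$R = -6845$ ($R = - 5 \cdot 37^{2} = \left(-5\right) 1369 = -6845$)
$\left(R + V\right) + X = \left(-6845 + 71583\right) + 30 = 64738 + 30 = 64768$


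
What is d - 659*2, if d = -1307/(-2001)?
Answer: -2636011/2001 ≈ -1317.3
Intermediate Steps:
d = 1307/2001 (d = -1307*(-1/2001) = 1307/2001 ≈ 0.65317)
d - 659*2 = 1307/2001 - 659*2 = 1307/2001 - 1318 = -2636011/2001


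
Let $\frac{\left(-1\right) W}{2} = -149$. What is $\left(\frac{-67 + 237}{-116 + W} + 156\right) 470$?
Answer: $\frac{6712070}{91} \approx 73759.0$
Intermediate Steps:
$W = 298$ ($W = \left(-2\right) \left(-149\right) = 298$)
$\left(\frac{-67 + 237}{-116 + W} + 156\right) 470 = \left(\frac{-67 + 237}{-116 + 298} + 156\right) 470 = \left(\frac{170}{182} + 156\right) 470 = \left(170 \cdot \frac{1}{182} + 156\right) 470 = \left(\frac{85}{91} + 156\right) 470 = \frac{14281}{91} \cdot 470 = \frac{6712070}{91}$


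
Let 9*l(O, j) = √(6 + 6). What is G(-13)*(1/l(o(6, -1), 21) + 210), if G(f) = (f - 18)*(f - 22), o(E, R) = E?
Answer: 227850 + 3255*√3/2 ≈ 2.3067e+5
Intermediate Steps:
G(f) = (-22 + f)*(-18 + f) (G(f) = (-18 + f)*(-22 + f) = (-22 + f)*(-18 + f))
l(O, j) = 2*√3/9 (l(O, j) = √(6 + 6)/9 = √12/9 = (2*√3)/9 = 2*√3/9)
G(-13)*(1/l(o(6, -1), 21) + 210) = (396 + (-13)² - 40*(-13))*(1/(2*√3/9) + 210) = (396 + 169 + 520)*(3*√3/2 + 210) = 1085*(210 + 3*√3/2) = 227850 + 3255*√3/2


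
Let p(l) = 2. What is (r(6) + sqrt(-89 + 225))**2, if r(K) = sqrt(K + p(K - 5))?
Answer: 144 + 16*sqrt(17) ≈ 209.97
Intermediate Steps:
r(K) = sqrt(2 + K) (r(K) = sqrt(K + 2) = sqrt(2 + K))
(r(6) + sqrt(-89 + 225))**2 = (sqrt(2 + 6) + sqrt(-89 + 225))**2 = (sqrt(8) + sqrt(136))**2 = (2*sqrt(2) + 2*sqrt(34))**2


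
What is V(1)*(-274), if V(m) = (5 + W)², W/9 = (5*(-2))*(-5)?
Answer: -56724850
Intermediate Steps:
W = 450 (W = 9*((5*(-2))*(-5)) = 9*(-10*(-5)) = 9*50 = 450)
V(m) = 207025 (V(m) = (5 + 450)² = 455² = 207025)
V(1)*(-274) = 207025*(-274) = -56724850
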